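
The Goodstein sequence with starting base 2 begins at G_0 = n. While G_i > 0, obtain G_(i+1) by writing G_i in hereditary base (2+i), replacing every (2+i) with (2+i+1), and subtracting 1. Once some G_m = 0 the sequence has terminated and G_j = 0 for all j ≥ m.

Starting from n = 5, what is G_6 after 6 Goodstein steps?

G_0=5  [base 2] 2^2 + 1  →[2↦3]→  3^3 + 1 = 28  −1 ⇒ G_1=27
G_1=27  [base 3] 3^3  →[3↦4]→  4^4 = 256  −1 ⇒ G_2=255
G_2=255  [base 4] 3·4^3 + 3·4^2 + 3·4 + 3  →[4↦5]→  3·5^3 + 3·5^2 + 3·5 + 3 = 468  −1 ⇒ G_3=467
G_3=467  [base 5] 3·5^3 + 3·5^2 + 3·5 + 2  →[5↦6]→  3·6^3 + 3·6^2 + 3·6 + 2 = 776  −1 ⇒ G_4=775
G_4=775  [base 6] 3·6^3 + 3·6^2 + 3·6 + 1  →[6↦7]→  3·7^3 + 3·7^2 + 3·7 + 1 = 1198  −1 ⇒ G_5=1197
G_5=1197  [base 7] 3·7^3 + 3·7^2 + 3·7  →[7↦8]→  3·8^3 + 3·8^2 + 3·8 = 1752  −1 ⇒ G_6=1751

1751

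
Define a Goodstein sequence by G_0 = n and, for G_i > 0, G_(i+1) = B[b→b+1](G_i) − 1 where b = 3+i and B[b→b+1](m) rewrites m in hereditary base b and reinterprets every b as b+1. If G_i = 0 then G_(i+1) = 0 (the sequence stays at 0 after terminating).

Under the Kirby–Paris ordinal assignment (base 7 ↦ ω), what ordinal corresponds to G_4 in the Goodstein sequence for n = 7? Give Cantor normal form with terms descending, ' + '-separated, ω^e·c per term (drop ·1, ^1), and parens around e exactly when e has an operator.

ω + 2

step 0: 7 = 2·3 + 1; sub 4 for 3: 2·4 + 1; = 9; G_1 = 9−1 = 8
step 1: 8 = 2·4; sub 5 for 4: 2·5; = 10; G_2 = 10−1 = 9
step 2: 9 = 5 + 4; sub 6 for 5: 6 + 4; = 10; G_3 = 10−1 = 9
step 3: 9 = 6 + 3; sub 7 for 6: 7 + 3; = 10; G_4 = 10−1 = 9
step 4: 9 = 7 + 2; sub 8 for 7: 8 + 2; = 10; G_5 = 10−1 = 9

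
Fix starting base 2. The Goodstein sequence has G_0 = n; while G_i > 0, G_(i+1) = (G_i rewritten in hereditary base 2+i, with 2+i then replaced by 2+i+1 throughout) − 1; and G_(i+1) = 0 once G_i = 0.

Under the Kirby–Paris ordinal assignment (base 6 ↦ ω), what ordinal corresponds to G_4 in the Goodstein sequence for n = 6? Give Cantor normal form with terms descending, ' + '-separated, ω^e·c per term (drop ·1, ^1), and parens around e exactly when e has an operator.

base 2: 6 = 2^2 + 2; at 3: 3^3 + 3 = 30; next = 29
base 3: 29 = 3^3 + 2; at 4: 4^4 + 2 = 258; next = 257
base 4: 257 = 4^4 + 1; at 5: 5^5 + 1 = 3126; next = 3125
base 5: 3125 = 5^5; at 6: 6^6 = 46656; next = 46655

ω^5·5 + ω^4·5 + ω^3·5 + ω^2·5 + ω·5 + 5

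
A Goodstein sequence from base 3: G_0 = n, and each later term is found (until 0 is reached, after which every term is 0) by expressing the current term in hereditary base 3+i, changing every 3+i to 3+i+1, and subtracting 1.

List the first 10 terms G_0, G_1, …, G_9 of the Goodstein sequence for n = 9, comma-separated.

base 3: 9 = 3^2; at 4: 4^2 = 16; next = 15
base 4: 15 = 3·4 + 3; at 5: 3·5 + 3 = 18; next = 17
base 5: 17 = 3·5 + 2; at 6: 3·6 + 2 = 20; next = 19
base 6: 19 = 3·6 + 1; at 7: 3·7 + 1 = 22; next = 21
base 7: 21 = 3·7; at 8: 3·8 = 24; next = 23
base 8: 23 = 2·8 + 7; at 9: 2·9 + 7 = 25; next = 24
base 9: 24 = 2·9 + 6; at 10: 2·10 + 6 = 26; next = 25
base 10: 25 = 2·10 + 5; at 11: 2·11 + 5 = 27; next = 26
base 11: 26 = 2·11 + 4; at 12: 2·12 + 4 = 28; next = 27

9, 15, 17, 19, 21, 23, 24, 25, 26, 27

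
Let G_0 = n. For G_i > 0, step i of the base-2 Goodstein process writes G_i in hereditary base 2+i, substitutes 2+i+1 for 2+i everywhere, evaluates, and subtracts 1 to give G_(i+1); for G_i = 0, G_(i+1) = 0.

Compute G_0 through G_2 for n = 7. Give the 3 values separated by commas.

step 0: 7 = 2^2 + 2 + 1; sub 3 for 2: 3^3 + 3 + 1; = 31; G_1 = 31−1 = 30
step 1: 30 = 3^3 + 3; sub 4 for 3: 4^4 + 4; = 260; G_2 = 260−1 = 259

7, 30, 259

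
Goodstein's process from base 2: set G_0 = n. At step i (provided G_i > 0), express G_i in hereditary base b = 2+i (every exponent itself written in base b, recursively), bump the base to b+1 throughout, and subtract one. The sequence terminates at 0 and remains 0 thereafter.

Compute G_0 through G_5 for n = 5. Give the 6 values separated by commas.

5, 27, 255, 467, 775, 1197

G_0 = 5. HB_2(5) = 2^2 + 1. Bump = 28. G_1 = 27.
G_1 = 27. HB_3(27) = 3^3. Bump = 256. G_2 = 255.
G_2 = 255. HB_4(255) = 3·4^3 + 3·4^2 + 3·4 + 3. Bump = 468. G_3 = 467.
G_3 = 467. HB_5(467) = 3·5^3 + 3·5^2 + 3·5 + 2. Bump = 776. G_4 = 775.
G_4 = 775. HB_6(775) = 3·6^3 + 3·6^2 + 3·6 + 1. Bump = 1198. G_5 = 1197.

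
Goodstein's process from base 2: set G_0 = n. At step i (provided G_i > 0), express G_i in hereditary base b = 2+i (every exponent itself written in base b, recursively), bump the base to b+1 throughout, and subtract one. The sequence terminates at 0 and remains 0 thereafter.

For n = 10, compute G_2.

1025

10 —HB2→ 2^(2 + 1) + 2 —bump→ 3^(3 + 1) + 3 = 84 —(−1)→ 83
83 —HB3→ 3^(3 + 1) + 2 —bump→ 4^(4 + 1) + 2 = 1026 —(−1)→ 1025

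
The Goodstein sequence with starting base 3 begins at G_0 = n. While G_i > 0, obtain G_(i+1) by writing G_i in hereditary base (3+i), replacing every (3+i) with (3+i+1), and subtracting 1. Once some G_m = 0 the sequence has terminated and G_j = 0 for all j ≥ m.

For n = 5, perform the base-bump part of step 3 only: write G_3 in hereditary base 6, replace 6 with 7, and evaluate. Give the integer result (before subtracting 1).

5

(0) 5|_3 = 3 + 2 ↦ 4 + 2|_4 = 6 ⇒ 5
(1) 5|_4 = 4 + 1 ↦ 5 + 1|_5 = 6 ⇒ 5
(2) 5|_5 = 5 ↦ 6|_6 = 6 ⇒ 5
(3) 5|_6 = 5 ↦ 5|_7 = 5 ⇒ 4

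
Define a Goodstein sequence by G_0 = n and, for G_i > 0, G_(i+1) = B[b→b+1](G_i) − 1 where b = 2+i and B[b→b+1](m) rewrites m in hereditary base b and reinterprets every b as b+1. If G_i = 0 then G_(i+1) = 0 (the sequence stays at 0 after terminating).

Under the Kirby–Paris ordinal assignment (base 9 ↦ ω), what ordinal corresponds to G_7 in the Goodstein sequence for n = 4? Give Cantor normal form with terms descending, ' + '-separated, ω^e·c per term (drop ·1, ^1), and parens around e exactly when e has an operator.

G_0 = 4. HB_2(4) = 2^2. Bump = 27. G_1 = 26.
G_1 = 26. HB_3(26) = 2·3^2 + 2·3 + 2. Bump = 42. G_2 = 41.
G_2 = 41. HB_4(41) = 2·4^2 + 2·4 + 1. Bump = 61. G_3 = 60.
G_3 = 60. HB_5(60) = 2·5^2 + 2·5. Bump = 84. G_4 = 83.
G_4 = 83. HB_6(83) = 2·6^2 + 6 + 5. Bump = 110. G_5 = 109.
G_5 = 109. HB_7(109) = 2·7^2 + 7 + 4. Bump = 140. G_6 = 139.
G_6 = 139. HB_8(139) = 2·8^2 + 8 + 3. Bump = 174. G_7 = 173.
G_7 = 173. HB_9(173) = 2·9^2 + 9 + 2. Bump = 212. G_8 = 211.

ω^2·2 + ω + 2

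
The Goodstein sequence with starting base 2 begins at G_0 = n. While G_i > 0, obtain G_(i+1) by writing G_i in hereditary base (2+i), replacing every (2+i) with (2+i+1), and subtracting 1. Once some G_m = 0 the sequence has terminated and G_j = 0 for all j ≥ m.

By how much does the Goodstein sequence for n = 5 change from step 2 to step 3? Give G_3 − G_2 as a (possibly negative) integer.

212

5 —HB2→ 2^2 + 1 —bump→ 3^3 + 1 = 28 —(−1)→ 27
27 —HB3→ 3^3 —bump→ 4^4 = 256 —(−1)→ 255
255 —HB4→ 3·4^3 + 3·4^2 + 3·4 + 3 —bump→ 3·5^3 + 3·5^2 + 3·5 + 3 = 468 —(−1)→ 467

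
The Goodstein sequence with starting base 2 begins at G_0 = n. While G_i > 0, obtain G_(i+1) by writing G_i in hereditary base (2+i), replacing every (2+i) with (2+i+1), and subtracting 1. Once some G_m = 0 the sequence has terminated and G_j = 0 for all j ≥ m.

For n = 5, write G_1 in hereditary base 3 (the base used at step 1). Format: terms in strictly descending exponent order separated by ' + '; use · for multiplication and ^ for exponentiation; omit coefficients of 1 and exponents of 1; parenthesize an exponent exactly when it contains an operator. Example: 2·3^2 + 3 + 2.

3^3

G_0 = 5. HB_2(5) = 2^2 + 1. Bump = 28. G_1 = 27.
G_1 = 27. HB_3(27) = 3^3. Bump = 256. G_2 = 255.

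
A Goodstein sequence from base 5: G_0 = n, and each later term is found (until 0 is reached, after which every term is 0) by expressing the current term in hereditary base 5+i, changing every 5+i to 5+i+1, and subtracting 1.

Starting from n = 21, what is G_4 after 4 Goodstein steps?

i=0: 21 = 4·5 + 1 (b=5); 5→6: 4·6 + 1 = 25; 25−1 = 24
i=1: 24 = 4·6 (b=6); 6→7: 4·7 = 28; 28−1 = 27
i=2: 27 = 3·7 + 6 (b=7); 7→8: 3·8 + 6 = 30; 30−1 = 29
i=3: 29 = 3·8 + 5 (b=8); 8→9: 3·9 + 5 = 32; 32−1 = 31
i=4: 31 = 3·9 + 4 (b=9); 9→10: 3·10 + 4 = 34; 34−1 = 33

31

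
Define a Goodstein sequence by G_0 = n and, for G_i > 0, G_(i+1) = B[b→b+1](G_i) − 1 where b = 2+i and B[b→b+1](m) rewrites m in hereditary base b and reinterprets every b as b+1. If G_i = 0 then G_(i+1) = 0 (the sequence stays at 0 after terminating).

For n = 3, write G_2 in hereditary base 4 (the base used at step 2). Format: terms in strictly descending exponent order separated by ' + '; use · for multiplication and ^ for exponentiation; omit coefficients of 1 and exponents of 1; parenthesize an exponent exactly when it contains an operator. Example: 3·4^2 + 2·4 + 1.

i=0: 3 = 2 + 1 (b=2); 2→3: 3 + 1 = 4; 4−1 = 3
i=1: 3 = 3 (b=3); 3→4: 4 = 4; 4−1 = 3

3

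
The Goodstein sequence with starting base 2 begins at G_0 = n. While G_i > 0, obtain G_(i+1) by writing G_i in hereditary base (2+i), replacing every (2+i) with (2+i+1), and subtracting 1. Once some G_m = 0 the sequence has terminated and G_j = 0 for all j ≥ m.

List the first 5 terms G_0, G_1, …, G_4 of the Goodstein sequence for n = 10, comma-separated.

G_0=10  [base 2] 2^(2 + 1) + 2  →[2↦3]→  3^(3 + 1) + 3 = 84  −1 ⇒ G_1=83
G_1=83  [base 3] 3^(3 + 1) + 2  →[3↦4]→  4^(4 + 1) + 2 = 1026  −1 ⇒ G_2=1025
G_2=1025  [base 4] 4^(4 + 1) + 1  →[4↦5]→  5^(5 + 1) + 1 = 15626  −1 ⇒ G_3=15625
G_3=15625  [base 5] 5^(5 + 1)  →[5↦6]→  6^(6 + 1) = 279936  −1 ⇒ G_4=279935

10, 83, 1025, 15625, 279935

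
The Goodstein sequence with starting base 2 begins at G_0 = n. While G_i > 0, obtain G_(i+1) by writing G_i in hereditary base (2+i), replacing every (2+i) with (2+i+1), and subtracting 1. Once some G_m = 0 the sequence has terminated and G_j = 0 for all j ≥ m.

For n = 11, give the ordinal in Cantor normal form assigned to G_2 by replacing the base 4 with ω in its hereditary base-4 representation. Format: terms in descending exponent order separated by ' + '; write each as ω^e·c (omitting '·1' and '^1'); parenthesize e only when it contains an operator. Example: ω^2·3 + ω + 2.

ω^(ω + 1) + 3

base 2: 11 = 2^(2 + 1) + 2 + 1; at 3: 3^(3 + 1) + 3 + 1 = 85; next = 84
base 3: 84 = 3^(3 + 1) + 3; at 4: 4^(4 + 1) + 4 = 1028; next = 1027
base 4: 1027 = 4^(4 + 1) + 3; at 5: 5^(5 + 1) + 3 = 15628; next = 15627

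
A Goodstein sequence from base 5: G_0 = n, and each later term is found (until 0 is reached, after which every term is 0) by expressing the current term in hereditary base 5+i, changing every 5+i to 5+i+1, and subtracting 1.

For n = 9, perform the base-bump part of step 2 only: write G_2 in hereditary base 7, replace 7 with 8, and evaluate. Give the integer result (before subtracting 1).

9 —HB5→ 5 + 4 —bump→ 6 + 4 = 10 —(−1)→ 9
9 —HB6→ 6 + 3 —bump→ 7 + 3 = 10 —(−1)→ 9
9 —HB7→ 7 + 2 —bump→ 8 + 2 = 10 —(−1)→ 9

10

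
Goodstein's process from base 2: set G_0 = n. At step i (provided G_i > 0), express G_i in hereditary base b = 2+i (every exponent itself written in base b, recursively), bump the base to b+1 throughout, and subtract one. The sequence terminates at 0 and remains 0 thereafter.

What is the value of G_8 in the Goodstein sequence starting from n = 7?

G_0 = 7. HB_2(7) = 2^2 + 2 + 1. Bump = 31. G_1 = 30.
G_1 = 30. HB_3(30) = 3^3 + 3. Bump = 260. G_2 = 259.
G_2 = 259. HB_4(259) = 4^4 + 3. Bump = 3128. G_3 = 3127.
G_3 = 3127. HB_5(3127) = 5^5 + 2. Bump = 46658. G_4 = 46657.
G_4 = 46657. HB_6(46657) = 6^6 + 1. Bump = 823544. G_5 = 823543.
G_5 = 823543. HB_7(823543) = 7^7. Bump = 16777216. G_6 = 16777215.
G_6 = 16777215. HB_8(16777215) = 7·8^7 + 7·8^6 + 7·8^5 + 7·8^4 + 7·8^3 + 7·8^2 + 7·8 + 7. Bump = 37665880. G_7 = 37665879.
G_7 = 37665879. HB_9(37665879) = 7·9^7 + 7·9^6 + 7·9^5 + 7·9^4 + 7·9^3 + 7·9^2 + 7·9 + 6. Bump = 77777776. G_8 = 77777775.
G_8 = 77777775. HB_10(77777775) = 7·10^7 + 7·10^6 + 7·10^5 + 7·10^4 + 7·10^3 + 7·10^2 + 7·10 + 5. Bump = 150051214. G_9 = 150051213.

77777775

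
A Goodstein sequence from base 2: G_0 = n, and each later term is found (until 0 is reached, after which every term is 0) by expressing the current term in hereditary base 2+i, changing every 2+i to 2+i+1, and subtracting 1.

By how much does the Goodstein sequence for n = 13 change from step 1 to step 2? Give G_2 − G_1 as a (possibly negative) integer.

i=0: 13 = 2^(2 + 1) + 2^2 + 1 (b=2); 2→3: 3^(3 + 1) + 3^3 + 1 = 109; 109−1 = 108
i=1: 108 = 3^(3 + 1) + 3^3 (b=3); 3→4: 4^(4 + 1) + 4^4 = 1280; 1280−1 = 1279

1171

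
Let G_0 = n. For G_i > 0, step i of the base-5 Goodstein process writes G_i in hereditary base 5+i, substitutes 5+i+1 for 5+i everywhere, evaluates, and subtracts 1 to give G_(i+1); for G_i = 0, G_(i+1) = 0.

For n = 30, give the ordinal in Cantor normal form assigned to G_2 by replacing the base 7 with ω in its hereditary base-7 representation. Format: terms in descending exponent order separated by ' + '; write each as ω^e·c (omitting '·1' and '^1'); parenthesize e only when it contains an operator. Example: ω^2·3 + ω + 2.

ω^2 + 4

step 0: 30 = 5^2 + 5; sub 6 for 5: 6^2 + 6; = 42; G_1 = 42−1 = 41
step 1: 41 = 6^2 + 5; sub 7 for 6: 7^2 + 5; = 54; G_2 = 54−1 = 53
step 2: 53 = 7^2 + 4; sub 8 for 7: 8^2 + 4; = 68; G_3 = 68−1 = 67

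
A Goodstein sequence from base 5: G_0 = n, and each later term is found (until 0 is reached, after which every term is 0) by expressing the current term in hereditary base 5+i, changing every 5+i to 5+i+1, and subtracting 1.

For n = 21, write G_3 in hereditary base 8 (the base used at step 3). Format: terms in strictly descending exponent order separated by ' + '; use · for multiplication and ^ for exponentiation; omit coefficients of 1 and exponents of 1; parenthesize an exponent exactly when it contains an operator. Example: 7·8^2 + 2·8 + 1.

[0] 21 ≡ 4·5 + 1 (base 5). Lift 6: 25. −1: 24.
[1] 24 ≡ 4·6 (base 6). Lift 7: 28. −1: 27.
[2] 27 ≡ 3·7 + 6 (base 7). Lift 8: 30. −1: 29.
[3] 29 ≡ 3·8 + 5 (base 8). Lift 9: 32. −1: 31.

3·8 + 5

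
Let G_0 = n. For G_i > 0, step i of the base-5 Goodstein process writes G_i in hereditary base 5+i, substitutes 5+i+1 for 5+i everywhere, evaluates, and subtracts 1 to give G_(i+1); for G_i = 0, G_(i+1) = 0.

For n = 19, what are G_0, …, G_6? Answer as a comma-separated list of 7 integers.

G_0=19  [base 5] 3·5 + 4  →[5↦6]→  3·6 + 4 = 22  −1 ⇒ G_1=21
G_1=21  [base 6] 3·6 + 3  →[6↦7]→  3·7 + 3 = 24  −1 ⇒ G_2=23
G_2=23  [base 7] 3·7 + 2  →[7↦8]→  3·8 + 2 = 26  −1 ⇒ G_3=25
G_3=25  [base 8] 3·8 + 1  →[8↦9]→  3·9 + 1 = 28  −1 ⇒ G_4=27
G_4=27  [base 9] 3·9  →[9↦10]→  3·10 = 30  −1 ⇒ G_5=29
G_5=29  [base 10] 2·10 + 9  →[10↦11]→  2·11 + 9 = 31  −1 ⇒ G_6=30

19, 21, 23, 25, 27, 29, 30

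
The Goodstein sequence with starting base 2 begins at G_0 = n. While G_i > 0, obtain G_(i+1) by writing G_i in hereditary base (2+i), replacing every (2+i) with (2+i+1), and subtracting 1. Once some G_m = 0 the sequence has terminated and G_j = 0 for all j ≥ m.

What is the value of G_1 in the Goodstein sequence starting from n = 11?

G_0=11  [base 2] 2^(2 + 1) + 2 + 1  →[2↦3]→  3^(3 + 1) + 3 + 1 = 85  −1 ⇒ G_1=84
G_1=84  [base 3] 3^(3 + 1) + 3  →[3↦4]→  4^(4 + 1) + 4 = 1028  −1 ⇒ G_2=1027

84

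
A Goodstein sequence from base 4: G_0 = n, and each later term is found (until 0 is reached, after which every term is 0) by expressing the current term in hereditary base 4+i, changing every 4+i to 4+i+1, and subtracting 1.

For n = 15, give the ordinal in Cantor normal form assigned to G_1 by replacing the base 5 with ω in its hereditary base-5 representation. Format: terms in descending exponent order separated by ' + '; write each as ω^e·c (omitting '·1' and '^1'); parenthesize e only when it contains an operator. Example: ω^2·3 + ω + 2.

step 0: 15 = 3·4 + 3; sub 5 for 4: 3·5 + 3; = 18; G_1 = 18−1 = 17
step 1: 17 = 3·5 + 2; sub 6 for 5: 3·6 + 2; = 20; G_2 = 20−1 = 19

ω·3 + 2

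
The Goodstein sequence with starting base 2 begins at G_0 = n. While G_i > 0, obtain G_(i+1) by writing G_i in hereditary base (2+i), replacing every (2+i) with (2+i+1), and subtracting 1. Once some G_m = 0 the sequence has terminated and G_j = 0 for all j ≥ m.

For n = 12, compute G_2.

1065

step 0: 12 = 2^(2 + 1) + 2^2; sub 3 for 2: 3^(3 + 1) + 3^3; = 108; G_1 = 108−1 = 107
step 1: 107 = 3^(3 + 1) + 2·3^2 + 2·3 + 2; sub 4 for 3: 4^(4 + 1) + 2·4^2 + 2·4 + 2; = 1066; G_2 = 1066−1 = 1065
step 2: 1065 = 4^(4 + 1) + 2·4^2 + 2·4 + 1; sub 5 for 4: 5^(5 + 1) + 2·5^2 + 2·5 + 1; = 15686; G_3 = 15686−1 = 15685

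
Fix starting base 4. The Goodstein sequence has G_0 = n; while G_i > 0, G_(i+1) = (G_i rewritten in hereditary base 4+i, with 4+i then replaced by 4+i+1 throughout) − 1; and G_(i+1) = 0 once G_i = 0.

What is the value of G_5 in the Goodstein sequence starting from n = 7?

6

i=0: 7 = 4 + 3 (b=4); 4→5: 5 + 3 = 8; 8−1 = 7
i=1: 7 = 5 + 2 (b=5); 5→6: 6 + 2 = 8; 8−1 = 7
i=2: 7 = 6 + 1 (b=6); 6→7: 7 + 1 = 8; 8−1 = 7
i=3: 7 = 7 (b=7); 7→8: 8 = 8; 8−1 = 7
i=4: 7 = 7 (b=8); 8→9: 7 = 7; 7−1 = 6
i=5: 6 = 6 (b=9); 9→10: 6 = 6; 6−1 = 5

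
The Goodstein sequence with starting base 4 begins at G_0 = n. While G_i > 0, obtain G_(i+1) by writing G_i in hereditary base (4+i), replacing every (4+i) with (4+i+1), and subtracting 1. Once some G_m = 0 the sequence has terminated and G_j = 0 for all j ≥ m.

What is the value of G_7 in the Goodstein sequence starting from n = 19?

i=0: 19 = 4^2 + 3 (b=4); 4→5: 5^2 + 3 = 28; 28−1 = 27
i=1: 27 = 5^2 + 2 (b=5); 5→6: 6^2 + 2 = 38; 38−1 = 37
i=2: 37 = 6^2 + 1 (b=6); 6→7: 7^2 + 1 = 50; 50−1 = 49
i=3: 49 = 7^2 (b=7); 7→8: 8^2 = 64; 64−1 = 63
i=4: 63 = 7·8 + 7 (b=8); 8→9: 7·9 + 7 = 70; 70−1 = 69
i=5: 69 = 7·9 + 6 (b=9); 9→10: 7·10 + 6 = 76; 76−1 = 75
i=6: 75 = 7·10 + 5 (b=10); 10→11: 7·11 + 5 = 82; 82−1 = 81

81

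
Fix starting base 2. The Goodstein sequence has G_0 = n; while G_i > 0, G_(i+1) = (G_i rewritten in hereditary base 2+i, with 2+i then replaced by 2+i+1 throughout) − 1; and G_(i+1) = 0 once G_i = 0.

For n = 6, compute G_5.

98039

(0) 6|_2 = 2^2 + 2 ↦ 3^3 + 3|_3 = 30 ⇒ 29
(1) 29|_3 = 3^3 + 2 ↦ 4^4 + 2|_4 = 258 ⇒ 257
(2) 257|_4 = 4^4 + 1 ↦ 5^5 + 1|_5 = 3126 ⇒ 3125
(3) 3125|_5 = 5^5 ↦ 6^6|_6 = 46656 ⇒ 46655
(4) 46655|_6 = 5·6^5 + 5·6^4 + 5·6^3 + 5·6^2 + 5·6 + 5 ↦ 5·7^5 + 5·7^4 + 5·7^3 + 5·7^2 + 5·7 + 5|_7 = 98040 ⇒ 98039
(5) 98039|_7 = 5·7^5 + 5·7^4 + 5·7^3 + 5·7^2 + 5·7 + 4 ↦ 5·8^5 + 5·8^4 + 5·8^3 + 5·8^2 + 5·8 + 4|_8 = 187244 ⇒ 187243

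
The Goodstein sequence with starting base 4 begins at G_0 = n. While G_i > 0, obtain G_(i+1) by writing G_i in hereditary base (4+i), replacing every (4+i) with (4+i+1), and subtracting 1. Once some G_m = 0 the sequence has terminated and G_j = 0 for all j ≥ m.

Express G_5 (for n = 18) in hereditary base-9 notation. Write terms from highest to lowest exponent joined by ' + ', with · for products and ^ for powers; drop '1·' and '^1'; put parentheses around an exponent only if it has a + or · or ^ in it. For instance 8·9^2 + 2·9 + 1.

6·9 + 4

(0) 18|_4 = 4^2 + 2 ↦ 5^2 + 2|_5 = 27 ⇒ 26
(1) 26|_5 = 5^2 + 1 ↦ 6^2 + 1|_6 = 37 ⇒ 36
(2) 36|_6 = 6^2 ↦ 7^2|_7 = 49 ⇒ 48
(3) 48|_7 = 6·7 + 6 ↦ 6·8 + 6|_8 = 54 ⇒ 53
(4) 53|_8 = 6·8 + 5 ↦ 6·9 + 5|_9 = 59 ⇒ 58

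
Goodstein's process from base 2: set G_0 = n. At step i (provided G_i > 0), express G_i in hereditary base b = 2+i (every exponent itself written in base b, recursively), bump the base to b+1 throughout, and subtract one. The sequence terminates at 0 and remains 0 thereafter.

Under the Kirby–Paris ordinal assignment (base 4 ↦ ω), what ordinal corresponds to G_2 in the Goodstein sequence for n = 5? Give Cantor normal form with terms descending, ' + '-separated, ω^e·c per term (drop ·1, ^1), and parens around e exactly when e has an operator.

ω^3·3 + ω^2·3 + ω·3 + 3

(0) 5|_2 = 2^2 + 1 ↦ 3^3 + 1|_3 = 28 ⇒ 27
(1) 27|_3 = 3^3 ↦ 4^4|_4 = 256 ⇒ 255
(2) 255|_4 = 3·4^3 + 3·4^2 + 3·4 + 3 ↦ 3·5^3 + 3·5^2 + 3·5 + 3|_5 = 468 ⇒ 467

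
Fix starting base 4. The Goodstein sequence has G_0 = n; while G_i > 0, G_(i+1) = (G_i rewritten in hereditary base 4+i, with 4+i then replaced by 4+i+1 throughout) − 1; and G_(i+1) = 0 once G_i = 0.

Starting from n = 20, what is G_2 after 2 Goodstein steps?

G_0=20  [base 4] 4^2 + 4  →[4↦5]→  5^2 + 5 = 30  −1 ⇒ G_1=29
G_1=29  [base 5] 5^2 + 4  →[5↦6]→  6^2 + 4 = 40  −1 ⇒ G_2=39

39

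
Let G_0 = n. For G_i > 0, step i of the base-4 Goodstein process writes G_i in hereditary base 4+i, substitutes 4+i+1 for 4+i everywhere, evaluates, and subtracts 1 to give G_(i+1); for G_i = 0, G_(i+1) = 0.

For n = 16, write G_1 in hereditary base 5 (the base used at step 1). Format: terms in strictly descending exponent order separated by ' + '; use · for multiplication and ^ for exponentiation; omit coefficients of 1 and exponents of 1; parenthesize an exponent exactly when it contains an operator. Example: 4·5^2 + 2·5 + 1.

4·5 + 4

[0] 16 ≡ 4^2 (base 4). Lift 5: 25. −1: 24.
[1] 24 ≡ 4·5 + 4 (base 5). Lift 6: 28. −1: 27.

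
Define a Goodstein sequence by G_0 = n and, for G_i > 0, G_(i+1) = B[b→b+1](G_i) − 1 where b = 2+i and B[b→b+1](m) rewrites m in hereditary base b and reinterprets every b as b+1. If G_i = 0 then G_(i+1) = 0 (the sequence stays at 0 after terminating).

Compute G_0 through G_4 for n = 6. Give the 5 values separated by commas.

6, 29, 257, 3125, 46655

6 —HB2→ 2^2 + 2 —bump→ 3^3 + 3 = 30 —(−1)→ 29
29 —HB3→ 3^3 + 2 —bump→ 4^4 + 2 = 258 —(−1)→ 257
257 —HB4→ 4^4 + 1 —bump→ 5^5 + 1 = 3126 —(−1)→ 3125
3125 —HB5→ 5^5 —bump→ 6^6 = 46656 —(−1)→ 46655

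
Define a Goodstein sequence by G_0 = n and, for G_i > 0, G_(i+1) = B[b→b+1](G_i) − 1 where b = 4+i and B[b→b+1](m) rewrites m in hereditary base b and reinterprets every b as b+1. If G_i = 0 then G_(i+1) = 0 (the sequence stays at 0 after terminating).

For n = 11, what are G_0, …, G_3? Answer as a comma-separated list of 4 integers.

step 0: 11 = 2·4 + 3; sub 5 for 4: 2·5 + 3; = 13; G_1 = 13−1 = 12
step 1: 12 = 2·5 + 2; sub 6 for 5: 2·6 + 2; = 14; G_2 = 14−1 = 13
step 2: 13 = 2·6 + 1; sub 7 for 6: 2·7 + 1; = 15; G_3 = 15−1 = 14

11, 12, 13, 14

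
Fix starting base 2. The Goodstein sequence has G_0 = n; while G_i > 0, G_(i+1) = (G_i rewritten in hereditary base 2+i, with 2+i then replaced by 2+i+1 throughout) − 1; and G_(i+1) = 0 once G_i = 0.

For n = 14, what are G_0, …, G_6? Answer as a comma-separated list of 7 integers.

14 —HB2→ 2^(2 + 1) + 2^2 + 2 —bump→ 3^(3 + 1) + 3^3 + 3 = 111 —(−1)→ 110
110 —HB3→ 3^(3 + 1) + 3^3 + 2 —bump→ 4^(4 + 1) + 4^4 + 2 = 1282 —(−1)→ 1281
1281 —HB4→ 4^(4 + 1) + 4^4 + 1 —bump→ 5^(5 + 1) + 5^5 + 1 = 18751 —(−1)→ 18750
18750 —HB5→ 5^(5 + 1) + 5^5 —bump→ 6^(6 + 1) + 6^6 = 326592 —(−1)→ 326591
326591 —HB6→ 6^(6 + 1) + 5·6^5 + 5·6^4 + 5·6^3 + 5·6^2 + 5·6 + 5 —bump→ 7^(7 + 1) + 5·7^5 + 5·7^4 + 5·7^3 + 5·7^2 + 5·7 + 5 = 5862841 —(−1)→ 5862840
5862840 —HB7→ 7^(7 + 1) + 5·7^5 + 5·7^4 + 5·7^3 + 5·7^2 + 5·7 + 4 —bump→ 8^(8 + 1) + 5·8^5 + 5·8^4 + 5·8^3 + 5·8^2 + 5·8 + 4 = 134404972 —(−1)→ 134404971

14, 110, 1281, 18750, 326591, 5862840, 134404971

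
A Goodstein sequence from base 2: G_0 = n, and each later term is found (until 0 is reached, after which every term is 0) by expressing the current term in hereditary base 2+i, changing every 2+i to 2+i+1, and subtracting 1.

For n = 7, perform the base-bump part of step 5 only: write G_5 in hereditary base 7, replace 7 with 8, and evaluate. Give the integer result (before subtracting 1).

i=0: 7 = 2^2 + 2 + 1 (b=2); 2→3: 3^3 + 3 + 1 = 31; 31−1 = 30
i=1: 30 = 3^3 + 3 (b=3); 3→4: 4^4 + 4 = 260; 260−1 = 259
i=2: 259 = 4^4 + 3 (b=4); 4→5: 5^5 + 3 = 3128; 3128−1 = 3127
i=3: 3127 = 5^5 + 2 (b=5); 5→6: 6^6 + 2 = 46658; 46658−1 = 46657
i=4: 46657 = 6^6 + 1 (b=6); 6→7: 7^7 + 1 = 823544; 823544−1 = 823543

16777216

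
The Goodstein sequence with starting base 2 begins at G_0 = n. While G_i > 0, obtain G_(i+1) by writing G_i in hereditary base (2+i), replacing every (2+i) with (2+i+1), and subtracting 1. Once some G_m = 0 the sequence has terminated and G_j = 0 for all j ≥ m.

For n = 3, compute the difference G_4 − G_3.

-1

G_0=3  [base 2] 2 + 1  →[2↦3]→  3 + 1 = 4  −1 ⇒ G_1=3
G_1=3  [base 3] 3  →[3↦4]→  4 = 4  −1 ⇒ G_2=3
G_2=3  [base 4] 3  →[4↦5]→  3 = 3  −1 ⇒ G_3=2
G_3=2  [base 5] 2  →[5↦6]→  2 = 2  −1 ⇒ G_4=1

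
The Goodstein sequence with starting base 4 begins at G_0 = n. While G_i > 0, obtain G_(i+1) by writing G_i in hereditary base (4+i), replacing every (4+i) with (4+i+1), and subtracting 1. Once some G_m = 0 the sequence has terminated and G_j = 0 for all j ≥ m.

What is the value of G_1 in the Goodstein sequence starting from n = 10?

10 —HB4→ 2·4 + 2 —bump→ 2·5 + 2 = 12 —(−1)→ 11
11 —HB5→ 2·5 + 1 —bump→ 2·6 + 1 = 13 —(−1)→ 12

11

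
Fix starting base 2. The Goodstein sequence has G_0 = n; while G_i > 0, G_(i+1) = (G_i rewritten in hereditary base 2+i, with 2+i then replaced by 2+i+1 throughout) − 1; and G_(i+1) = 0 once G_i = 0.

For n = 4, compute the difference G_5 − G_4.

i=0: 4 = 2^2 (b=2); 2→3: 3^3 = 27; 27−1 = 26
i=1: 26 = 2·3^2 + 2·3 + 2 (b=3); 3→4: 2·4^2 + 2·4 + 2 = 42; 42−1 = 41
i=2: 41 = 2·4^2 + 2·4 + 1 (b=4); 4→5: 2·5^2 + 2·5 + 1 = 61; 61−1 = 60
i=3: 60 = 2·5^2 + 2·5 (b=5); 5→6: 2·6^2 + 2·6 = 84; 84−1 = 83
i=4: 83 = 2·6^2 + 6 + 5 (b=6); 6→7: 2·7^2 + 7 + 5 = 110; 110−1 = 109

26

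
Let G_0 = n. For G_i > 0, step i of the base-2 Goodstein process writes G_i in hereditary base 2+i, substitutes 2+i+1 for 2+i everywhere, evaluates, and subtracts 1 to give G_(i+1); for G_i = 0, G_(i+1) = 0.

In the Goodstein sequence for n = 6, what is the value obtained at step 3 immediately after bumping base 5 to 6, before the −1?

step 0: 6 = 2^2 + 2; sub 3 for 2: 3^3 + 3; = 30; G_1 = 30−1 = 29
step 1: 29 = 3^3 + 2; sub 4 for 3: 4^4 + 2; = 258; G_2 = 258−1 = 257
step 2: 257 = 4^4 + 1; sub 5 for 4: 5^5 + 1; = 3126; G_3 = 3126−1 = 3125
step 3: 3125 = 5^5; sub 6 for 5: 6^6; = 46656; G_4 = 46656−1 = 46655

46656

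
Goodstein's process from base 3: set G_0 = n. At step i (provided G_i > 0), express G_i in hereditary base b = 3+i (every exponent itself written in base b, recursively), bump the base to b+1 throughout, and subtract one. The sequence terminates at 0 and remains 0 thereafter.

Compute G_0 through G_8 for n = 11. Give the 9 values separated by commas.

G_0 = 11. HB_3(11) = 3^2 + 2. Bump = 18. G_1 = 17.
G_1 = 17. HB_4(17) = 4^2 + 1. Bump = 26. G_2 = 25.
G_2 = 25. HB_5(25) = 5^2. Bump = 36. G_3 = 35.
G_3 = 35. HB_6(35) = 5·6 + 5. Bump = 40. G_4 = 39.
G_4 = 39. HB_7(39) = 5·7 + 4. Bump = 44. G_5 = 43.
G_5 = 43. HB_8(43) = 5·8 + 3. Bump = 48. G_6 = 47.
G_6 = 47. HB_9(47) = 5·9 + 2. Bump = 52. G_7 = 51.
G_7 = 51. HB_10(51) = 5·10 + 1. Bump = 56. G_8 = 55.

11, 17, 25, 35, 39, 43, 47, 51, 55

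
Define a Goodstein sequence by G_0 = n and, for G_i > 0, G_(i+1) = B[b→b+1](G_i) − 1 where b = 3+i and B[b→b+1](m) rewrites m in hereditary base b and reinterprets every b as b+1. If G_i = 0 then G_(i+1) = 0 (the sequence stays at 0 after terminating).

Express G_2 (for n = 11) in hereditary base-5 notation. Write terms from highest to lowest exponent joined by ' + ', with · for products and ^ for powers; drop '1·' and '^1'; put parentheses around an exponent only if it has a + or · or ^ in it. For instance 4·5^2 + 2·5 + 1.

5^2

[0] 11 ≡ 3^2 + 2 (base 3). Lift 4: 18. −1: 17.
[1] 17 ≡ 4^2 + 1 (base 4). Lift 5: 26. −1: 25.
[2] 25 ≡ 5^2 (base 5). Lift 6: 36. −1: 35.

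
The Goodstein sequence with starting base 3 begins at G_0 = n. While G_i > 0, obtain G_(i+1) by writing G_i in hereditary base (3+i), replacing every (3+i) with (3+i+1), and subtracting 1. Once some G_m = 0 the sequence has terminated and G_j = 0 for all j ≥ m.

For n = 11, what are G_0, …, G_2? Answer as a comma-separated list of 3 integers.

i=0: 11 = 3^2 + 2 (b=3); 3→4: 4^2 + 2 = 18; 18−1 = 17
i=1: 17 = 4^2 + 1 (b=4); 4→5: 5^2 + 1 = 26; 26−1 = 25

11, 17, 25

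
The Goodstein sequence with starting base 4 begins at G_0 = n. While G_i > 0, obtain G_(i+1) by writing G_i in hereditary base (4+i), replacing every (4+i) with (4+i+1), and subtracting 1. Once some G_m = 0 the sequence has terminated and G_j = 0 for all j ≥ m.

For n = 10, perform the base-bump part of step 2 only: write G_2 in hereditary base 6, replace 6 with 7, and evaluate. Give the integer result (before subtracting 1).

14

base 4: 10 = 2·4 + 2; at 5: 2·5 + 2 = 12; next = 11
base 5: 11 = 2·5 + 1; at 6: 2·6 + 1 = 13; next = 12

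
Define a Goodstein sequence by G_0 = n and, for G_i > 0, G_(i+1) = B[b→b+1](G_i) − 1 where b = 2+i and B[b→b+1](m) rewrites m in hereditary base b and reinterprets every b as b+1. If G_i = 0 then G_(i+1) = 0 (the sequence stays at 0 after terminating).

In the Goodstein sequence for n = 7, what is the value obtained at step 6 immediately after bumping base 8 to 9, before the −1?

37665880

step 0: 7 = 2^2 + 2 + 1; sub 3 for 2: 3^3 + 3 + 1; = 31; G_1 = 31−1 = 30
step 1: 30 = 3^3 + 3; sub 4 for 3: 4^4 + 4; = 260; G_2 = 260−1 = 259
step 2: 259 = 4^4 + 3; sub 5 for 4: 5^5 + 3; = 3128; G_3 = 3128−1 = 3127
step 3: 3127 = 5^5 + 2; sub 6 for 5: 6^6 + 2; = 46658; G_4 = 46658−1 = 46657
step 4: 46657 = 6^6 + 1; sub 7 for 6: 7^7 + 1; = 823544; G_5 = 823544−1 = 823543
step 5: 823543 = 7^7; sub 8 for 7: 8^8; = 16777216; G_6 = 16777216−1 = 16777215
step 6: 16777215 = 7·8^7 + 7·8^6 + 7·8^5 + 7·8^4 + 7·8^3 + 7·8^2 + 7·8 + 7; sub 9 for 8: 7·9^7 + 7·9^6 + 7·9^5 + 7·9^4 + 7·9^3 + 7·9^2 + 7·9 + 7; = 37665880; G_7 = 37665880−1 = 37665879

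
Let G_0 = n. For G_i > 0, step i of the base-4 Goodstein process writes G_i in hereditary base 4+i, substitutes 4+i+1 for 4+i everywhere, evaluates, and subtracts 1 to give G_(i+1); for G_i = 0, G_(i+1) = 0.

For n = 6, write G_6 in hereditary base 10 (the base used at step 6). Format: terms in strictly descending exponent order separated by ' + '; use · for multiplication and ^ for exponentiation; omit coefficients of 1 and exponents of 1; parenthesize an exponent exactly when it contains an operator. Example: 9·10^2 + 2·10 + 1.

3

i=0: 6 = 4 + 2 (b=4); 4→5: 5 + 2 = 7; 7−1 = 6
i=1: 6 = 5 + 1 (b=5); 5→6: 6 + 1 = 7; 7−1 = 6
i=2: 6 = 6 (b=6); 6→7: 7 = 7; 7−1 = 6
i=3: 6 = 6 (b=7); 7→8: 6 = 6; 6−1 = 5
i=4: 5 = 5 (b=8); 8→9: 5 = 5; 5−1 = 4
i=5: 4 = 4 (b=9); 9→10: 4 = 4; 4−1 = 3
i=6: 3 = 3 (b=10); 10→11: 3 = 3; 3−1 = 2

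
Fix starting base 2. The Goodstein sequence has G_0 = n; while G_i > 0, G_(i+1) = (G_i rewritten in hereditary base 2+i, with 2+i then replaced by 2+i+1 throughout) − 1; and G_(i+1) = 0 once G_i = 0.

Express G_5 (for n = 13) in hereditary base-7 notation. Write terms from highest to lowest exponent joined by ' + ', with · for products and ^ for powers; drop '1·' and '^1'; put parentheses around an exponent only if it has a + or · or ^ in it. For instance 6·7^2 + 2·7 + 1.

7^(7 + 1) + 3·7^3 + 3·7^2 + 3·7

[0] 13 ≡ 2^(2 + 1) + 2^2 + 1 (base 2). Lift 3: 109. −1: 108.
[1] 108 ≡ 3^(3 + 1) + 3^3 (base 3). Lift 4: 1280. −1: 1279.
[2] 1279 ≡ 4^(4 + 1) + 3·4^3 + 3·4^2 + 3·4 + 3 (base 4). Lift 5: 16093. −1: 16092.
[3] 16092 ≡ 5^(5 + 1) + 3·5^3 + 3·5^2 + 3·5 + 2 (base 5). Lift 6: 280712. −1: 280711.
[4] 280711 ≡ 6^(6 + 1) + 3·6^3 + 3·6^2 + 3·6 + 1 (base 6). Lift 7: 5765999. −1: 5765998.
[5] 5765998 ≡ 7^(7 + 1) + 3·7^3 + 3·7^2 + 3·7 (base 7). Lift 8: 134219480. −1: 134219479.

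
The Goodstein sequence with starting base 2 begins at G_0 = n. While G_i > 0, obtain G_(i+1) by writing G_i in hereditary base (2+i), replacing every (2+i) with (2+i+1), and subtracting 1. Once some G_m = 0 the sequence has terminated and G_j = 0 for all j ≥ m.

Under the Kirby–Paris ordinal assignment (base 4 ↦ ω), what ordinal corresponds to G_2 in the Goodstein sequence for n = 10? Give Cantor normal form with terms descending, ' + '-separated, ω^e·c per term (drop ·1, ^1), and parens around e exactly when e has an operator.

ω^(ω + 1) + 1

i=0: 10 = 2^(2 + 1) + 2 (b=2); 2→3: 3^(3 + 1) + 3 = 84; 84−1 = 83
i=1: 83 = 3^(3 + 1) + 2 (b=3); 3→4: 4^(4 + 1) + 2 = 1026; 1026−1 = 1025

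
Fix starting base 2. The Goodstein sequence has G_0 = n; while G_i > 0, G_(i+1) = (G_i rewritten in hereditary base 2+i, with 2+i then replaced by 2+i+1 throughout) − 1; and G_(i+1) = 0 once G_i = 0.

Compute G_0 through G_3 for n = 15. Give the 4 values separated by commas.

15, 111, 1283, 18752

G_0=15  [base 2] 2^(2 + 1) + 2^2 + 2 + 1  →[2↦3]→  3^(3 + 1) + 3^3 + 3 + 1 = 112  −1 ⇒ G_1=111
G_1=111  [base 3] 3^(3 + 1) + 3^3 + 3  →[3↦4]→  4^(4 + 1) + 4^4 + 4 = 1284  −1 ⇒ G_2=1283
G_2=1283  [base 4] 4^(4 + 1) + 4^4 + 3  →[4↦5]→  5^(5 + 1) + 5^5 + 3 = 18753  −1 ⇒ G_3=18752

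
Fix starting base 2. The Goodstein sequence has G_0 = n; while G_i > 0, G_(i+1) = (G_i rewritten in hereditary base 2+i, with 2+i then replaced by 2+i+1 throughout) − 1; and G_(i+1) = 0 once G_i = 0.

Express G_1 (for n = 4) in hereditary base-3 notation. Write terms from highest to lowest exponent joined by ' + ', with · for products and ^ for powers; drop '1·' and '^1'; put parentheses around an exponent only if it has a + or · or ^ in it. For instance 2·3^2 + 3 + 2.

2·3^2 + 2·3 + 2

[0] 4 ≡ 2^2 (base 2). Lift 3: 27. −1: 26.
[1] 26 ≡ 2·3^2 + 2·3 + 2 (base 3). Lift 4: 42. −1: 41.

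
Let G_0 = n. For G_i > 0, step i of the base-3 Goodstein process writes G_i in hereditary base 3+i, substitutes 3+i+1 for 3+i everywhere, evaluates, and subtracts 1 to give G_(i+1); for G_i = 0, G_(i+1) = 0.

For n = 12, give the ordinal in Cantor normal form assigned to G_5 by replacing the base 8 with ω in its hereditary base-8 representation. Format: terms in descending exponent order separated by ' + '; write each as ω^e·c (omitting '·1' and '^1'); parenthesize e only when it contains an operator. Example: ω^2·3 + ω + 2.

base 3: 12 = 3^2 + 3; at 4: 4^2 + 4 = 20; next = 19
base 4: 19 = 4^2 + 3; at 5: 5^2 + 3 = 28; next = 27
base 5: 27 = 5^2 + 2; at 6: 6^2 + 2 = 38; next = 37
base 6: 37 = 6^2 + 1; at 7: 7^2 + 1 = 50; next = 49
base 7: 49 = 7^2; at 8: 8^2 = 64; next = 63
base 8: 63 = 7·8 + 7; at 9: 7·9 + 7 = 70; next = 69

ω·7 + 7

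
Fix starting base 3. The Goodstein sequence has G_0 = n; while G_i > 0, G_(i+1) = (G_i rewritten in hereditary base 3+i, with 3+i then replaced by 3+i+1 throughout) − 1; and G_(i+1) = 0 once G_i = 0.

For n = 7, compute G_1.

8

G_0 = 7. HB_3(7) = 2·3 + 1. Bump = 9. G_1 = 8.
G_1 = 8. HB_4(8) = 2·4. Bump = 10. G_2 = 9.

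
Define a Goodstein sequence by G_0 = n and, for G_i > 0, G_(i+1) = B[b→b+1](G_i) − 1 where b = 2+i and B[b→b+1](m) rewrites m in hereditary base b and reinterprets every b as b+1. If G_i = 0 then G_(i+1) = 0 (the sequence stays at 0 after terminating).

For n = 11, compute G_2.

11 —HB2→ 2^(2 + 1) + 2 + 1 —bump→ 3^(3 + 1) + 3 + 1 = 85 —(−1)→ 84
84 —HB3→ 3^(3 + 1) + 3 —bump→ 4^(4 + 1) + 4 = 1028 —(−1)→ 1027
1027 —HB4→ 4^(4 + 1) + 3 —bump→ 5^(5 + 1) + 3 = 15628 —(−1)→ 15627

1027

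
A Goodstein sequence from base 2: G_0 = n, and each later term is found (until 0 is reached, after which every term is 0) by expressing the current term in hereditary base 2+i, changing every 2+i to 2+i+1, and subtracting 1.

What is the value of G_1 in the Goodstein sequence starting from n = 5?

27

G_0 = 5. HB_2(5) = 2^2 + 1. Bump = 28. G_1 = 27.
G_1 = 27. HB_3(27) = 3^3. Bump = 256. G_2 = 255.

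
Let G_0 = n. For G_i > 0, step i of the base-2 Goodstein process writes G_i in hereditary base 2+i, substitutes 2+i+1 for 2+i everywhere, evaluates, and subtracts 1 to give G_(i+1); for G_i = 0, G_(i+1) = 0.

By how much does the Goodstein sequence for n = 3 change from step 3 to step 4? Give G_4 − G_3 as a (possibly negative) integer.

i=0: 3 = 2 + 1 (b=2); 2→3: 3 + 1 = 4; 4−1 = 3
i=1: 3 = 3 (b=3); 3→4: 4 = 4; 4−1 = 3
i=2: 3 = 3 (b=4); 4→5: 3 = 3; 3−1 = 2
i=3: 2 = 2 (b=5); 5→6: 2 = 2; 2−1 = 1

-1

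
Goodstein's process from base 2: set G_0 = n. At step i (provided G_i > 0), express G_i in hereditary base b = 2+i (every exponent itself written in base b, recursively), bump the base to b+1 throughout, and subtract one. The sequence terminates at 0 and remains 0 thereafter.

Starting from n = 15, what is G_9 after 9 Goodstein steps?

3138578427934

base 2: 15 = 2^(2 + 1) + 2^2 + 2 + 1; at 3: 3^(3 + 1) + 3^3 + 3 + 1 = 112; next = 111
base 3: 111 = 3^(3 + 1) + 3^3 + 3; at 4: 4^(4 + 1) + 4^4 + 4 = 1284; next = 1283
base 4: 1283 = 4^(4 + 1) + 4^4 + 3; at 5: 5^(5 + 1) + 5^5 + 3 = 18753; next = 18752
base 5: 18752 = 5^(5 + 1) + 5^5 + 2; at 6: 6^(6 + 1) + 6^6 + 2 = 326594; next = 326593
base 6: 326593 = 6^(6 + 1) + 6^6 + 1; at 7: 7^(7 + 1) + 7^7 + 1 = 6588345; next = 6588344
base 7: 6588344 = 7^(7 + 1) + 7^7; at 8: 8^(8 + 1) + 8^8 = 150994944; next = 150994943
base 8: 150994943 = 8^(8 + 1) + 7·8^7 + 7·8^6 + 7·8^5 + 7·8^4 + 7·8^3 + 7·8^2 + 7·8 + 7; at 9: 9^(9 + 1) + 7·9^7 + 7·9^6 + 7·9^5 + 7·9^4 + 7·9^3 + 7·9^2 + 7·9 + 7 = 3524450281; next = 3524450280
base 9: 3524450280 = 9^(9 + 1) + 7·9^7 + 7·9^6 + 7·9^5 + 7·9^4 + 7·9^3 + 7·9^2 + 7·9 + 6; at 10: 10^(10 + 1) + 7·10^7 + 7·10^6 + 7·10^5 + 7·10^4 + 7·10^3 + 7·10^2 + 7·10 + 6 = 100077777776; next = 100077777775
base 10: 100077777775 = 10^(10 + 1) + 7·10^7 + 7·10^6 + 7·10^5 + 7·10^4 + 7·10^3 + 7·10^2 + 7·10 + 5; at 11: 11^(11 + 1) + 7·11^7 + 7·11^6 + 7·11^5 + 7·11^4 + 7·11^3 + 7·11^2 + 7·11 + 5 = 3138578427935; next = 3138578427934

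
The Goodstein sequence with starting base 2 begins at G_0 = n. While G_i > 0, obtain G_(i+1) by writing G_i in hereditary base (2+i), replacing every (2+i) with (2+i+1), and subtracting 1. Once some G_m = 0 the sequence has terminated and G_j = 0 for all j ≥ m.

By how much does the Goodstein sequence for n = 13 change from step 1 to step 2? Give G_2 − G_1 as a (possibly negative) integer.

1171

[0] 13 ≡ 2^(2 + 1) + 2^2 + 1 (base 2). Lift 3: 109. −1: 108.
[1] 108 ≡ 3^(3 + 1) + 3^3 (base 3). Lift 4: 1280. −1: 1279.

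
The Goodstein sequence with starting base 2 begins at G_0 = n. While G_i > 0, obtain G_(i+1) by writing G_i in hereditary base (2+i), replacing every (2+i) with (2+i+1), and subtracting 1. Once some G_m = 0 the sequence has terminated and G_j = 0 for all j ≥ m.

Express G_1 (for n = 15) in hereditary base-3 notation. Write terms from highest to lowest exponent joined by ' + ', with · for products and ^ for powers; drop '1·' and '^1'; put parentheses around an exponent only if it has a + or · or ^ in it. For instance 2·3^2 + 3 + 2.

3^(3 + 1) + 3^3 + 3

G_0=15  [base 2] 2^(2 + 1) + 2^2 + 2 + 1  →[2↦3]→  3^(3 + 1) + 3^3 + 3 + 1 = 112  −1 ⇒ G_1=111
G_1=111  [base 3] 3^(3 + 1) + 3^3 + 3  →[3↦4]→  4^(4 + 1) + 4^4 + 4 = 1284  −1 ⇒ G_2=1283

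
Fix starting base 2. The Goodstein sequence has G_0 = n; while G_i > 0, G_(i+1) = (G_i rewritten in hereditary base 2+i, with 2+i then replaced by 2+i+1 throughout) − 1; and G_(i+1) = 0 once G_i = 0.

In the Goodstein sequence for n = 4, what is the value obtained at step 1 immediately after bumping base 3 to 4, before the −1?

[0] 4 ≡ 2^2 (base 2). Lift 3: 27. −1: 26.
[1] 26 ≡ 2·3^2 + 2·3 + 2 (base 3). Lift 4: 42. −1: 41.

42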